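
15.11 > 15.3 False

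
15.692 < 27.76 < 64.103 True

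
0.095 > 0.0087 True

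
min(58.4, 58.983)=58.4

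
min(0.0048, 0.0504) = 0.0048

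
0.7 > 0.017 True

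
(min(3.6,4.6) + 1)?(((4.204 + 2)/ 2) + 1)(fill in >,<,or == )>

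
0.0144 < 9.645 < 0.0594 False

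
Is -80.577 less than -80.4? Yes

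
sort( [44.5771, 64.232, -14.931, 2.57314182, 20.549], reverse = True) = [64.232, 44.5771, 20.549, 2.57314182, -14.931]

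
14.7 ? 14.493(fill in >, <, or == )>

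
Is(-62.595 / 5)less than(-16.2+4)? Yes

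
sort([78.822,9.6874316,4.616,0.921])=[0.921,4.616,9.6874316,78.822]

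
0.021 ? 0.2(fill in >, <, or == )<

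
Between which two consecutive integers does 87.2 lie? 87 and 88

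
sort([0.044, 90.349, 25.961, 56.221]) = [0.044, 25.961, 56.221, 90.349]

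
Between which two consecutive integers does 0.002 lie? 0 and 1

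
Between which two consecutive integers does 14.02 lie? 14 and 15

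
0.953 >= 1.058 False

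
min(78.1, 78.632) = 78.1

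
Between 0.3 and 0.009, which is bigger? 0.3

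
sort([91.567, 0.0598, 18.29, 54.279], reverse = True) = [91.567, 54.279, 18.29, 0.0598]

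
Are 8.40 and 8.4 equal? Yes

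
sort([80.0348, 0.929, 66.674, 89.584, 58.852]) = [0.929, 58.852, 66.674, 80.0348, 89.584]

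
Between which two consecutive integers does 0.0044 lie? 0 and 1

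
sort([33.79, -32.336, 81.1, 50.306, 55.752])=[-32.336, 33.79, 50.306, 55.752, 81.1]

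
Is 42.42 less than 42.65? Yes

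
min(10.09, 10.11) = 10.09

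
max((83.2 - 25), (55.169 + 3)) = 58.2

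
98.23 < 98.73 True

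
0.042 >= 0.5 False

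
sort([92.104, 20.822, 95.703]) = [20.822, 92.104, 95.703]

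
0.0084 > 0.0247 False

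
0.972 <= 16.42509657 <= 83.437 True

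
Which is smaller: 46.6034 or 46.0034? 46.0034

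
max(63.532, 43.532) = 63.532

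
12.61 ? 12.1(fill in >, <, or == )>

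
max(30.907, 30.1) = 30.907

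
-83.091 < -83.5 False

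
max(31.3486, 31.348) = 31.3486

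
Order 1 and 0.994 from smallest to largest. 0.994, 1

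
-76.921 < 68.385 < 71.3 True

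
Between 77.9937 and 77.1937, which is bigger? 77.9937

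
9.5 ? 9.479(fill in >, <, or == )>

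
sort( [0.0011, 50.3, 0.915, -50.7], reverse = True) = [50.3, 0.915, 0.0011, -50.7]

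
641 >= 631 True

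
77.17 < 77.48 True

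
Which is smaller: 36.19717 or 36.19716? 36.19716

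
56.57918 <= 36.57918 False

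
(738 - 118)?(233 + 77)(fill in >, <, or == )>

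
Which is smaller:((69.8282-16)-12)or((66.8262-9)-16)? ((66.8262-9)-16)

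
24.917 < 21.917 False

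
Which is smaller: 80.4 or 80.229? 80.229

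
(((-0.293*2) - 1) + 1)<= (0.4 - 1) False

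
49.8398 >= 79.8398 False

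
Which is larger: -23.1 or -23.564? -23.1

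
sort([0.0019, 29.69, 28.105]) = [0.0019, 28.105, 29.69]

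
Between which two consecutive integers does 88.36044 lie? 88 and 89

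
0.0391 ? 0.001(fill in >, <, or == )>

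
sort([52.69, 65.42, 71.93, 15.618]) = [15.618, 52.69, 65.42, 71.93]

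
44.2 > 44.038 True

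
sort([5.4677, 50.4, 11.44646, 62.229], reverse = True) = [62.229, 50.4, 11.44646, 5.4677]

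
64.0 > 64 False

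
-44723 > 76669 False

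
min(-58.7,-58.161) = -58.7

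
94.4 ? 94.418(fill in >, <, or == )<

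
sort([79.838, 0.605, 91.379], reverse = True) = [91.379, 79.838, 0.605]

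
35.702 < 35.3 False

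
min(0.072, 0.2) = 0.072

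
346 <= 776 True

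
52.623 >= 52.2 True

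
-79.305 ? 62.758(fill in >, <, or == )<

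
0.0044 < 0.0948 True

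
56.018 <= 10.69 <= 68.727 False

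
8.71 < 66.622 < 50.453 False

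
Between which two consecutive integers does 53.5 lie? 53 and 54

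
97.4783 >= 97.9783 False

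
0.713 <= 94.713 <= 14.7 False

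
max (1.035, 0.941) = 1.035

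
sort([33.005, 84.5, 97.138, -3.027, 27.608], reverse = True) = [97.138, 84.5, 33.005, 27.608, -3.027]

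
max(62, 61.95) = 62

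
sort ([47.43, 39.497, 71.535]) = [39.497, 47.43, 71.535]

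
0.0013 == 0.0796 False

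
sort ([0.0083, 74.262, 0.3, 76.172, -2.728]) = [-2.728, 0.0083, 0.3, 74.262, 76.172]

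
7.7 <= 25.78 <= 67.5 True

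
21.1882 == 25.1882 False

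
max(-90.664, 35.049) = 35.049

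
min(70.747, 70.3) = 70.3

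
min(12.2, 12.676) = 12.2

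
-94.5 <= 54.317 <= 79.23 True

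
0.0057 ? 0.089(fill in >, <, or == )<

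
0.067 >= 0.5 False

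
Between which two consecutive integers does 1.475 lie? 1 and 2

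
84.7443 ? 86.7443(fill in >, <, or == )<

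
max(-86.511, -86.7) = -86.511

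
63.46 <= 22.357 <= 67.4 False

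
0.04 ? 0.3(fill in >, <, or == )<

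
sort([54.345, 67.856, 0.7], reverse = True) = [67.856, 54.345, 0.7]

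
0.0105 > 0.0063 True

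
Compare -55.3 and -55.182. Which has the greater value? -55.182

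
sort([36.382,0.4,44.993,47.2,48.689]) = [0.4,36.382,44.993,47.2,48.689]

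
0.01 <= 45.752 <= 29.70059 False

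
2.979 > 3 False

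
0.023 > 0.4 False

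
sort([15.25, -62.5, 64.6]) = [-62.5, 15.25, 64.6]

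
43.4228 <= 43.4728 True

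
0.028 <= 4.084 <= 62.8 True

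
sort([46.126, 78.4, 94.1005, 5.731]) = [5.731, 46.126, 78.4, 94.1005]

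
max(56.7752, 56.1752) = 56.7752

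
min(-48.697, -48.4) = -48.697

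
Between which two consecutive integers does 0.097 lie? 0 and 1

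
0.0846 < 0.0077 False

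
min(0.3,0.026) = 0.026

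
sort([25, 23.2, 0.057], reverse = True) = [25, 23.2, 0.057]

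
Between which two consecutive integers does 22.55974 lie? 22 and 23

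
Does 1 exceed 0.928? Yes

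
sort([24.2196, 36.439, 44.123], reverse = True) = [44.123, 36.439, 24.2196]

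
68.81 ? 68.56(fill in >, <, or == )>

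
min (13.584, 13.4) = 13.4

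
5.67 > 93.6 False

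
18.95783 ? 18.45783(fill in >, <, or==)>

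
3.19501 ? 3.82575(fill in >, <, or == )<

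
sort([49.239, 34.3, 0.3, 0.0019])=[0.0019, 0.3, 34.3, 49.239]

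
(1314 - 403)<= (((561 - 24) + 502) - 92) True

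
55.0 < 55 False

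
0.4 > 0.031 True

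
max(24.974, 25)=25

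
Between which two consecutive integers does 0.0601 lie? 0 and 1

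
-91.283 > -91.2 False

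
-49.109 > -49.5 True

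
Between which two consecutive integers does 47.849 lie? 47 and 48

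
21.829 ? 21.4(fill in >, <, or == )>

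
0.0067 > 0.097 False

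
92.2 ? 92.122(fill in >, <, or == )>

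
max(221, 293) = 293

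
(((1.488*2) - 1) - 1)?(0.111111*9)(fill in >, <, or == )<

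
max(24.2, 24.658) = 24.658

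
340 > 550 False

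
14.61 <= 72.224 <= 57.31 False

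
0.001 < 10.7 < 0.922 False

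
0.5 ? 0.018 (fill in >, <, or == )>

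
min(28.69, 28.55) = 28.55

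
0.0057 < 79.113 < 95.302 True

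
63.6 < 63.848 True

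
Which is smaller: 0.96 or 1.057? 0.96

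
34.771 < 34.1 False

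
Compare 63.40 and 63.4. They are equal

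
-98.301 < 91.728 True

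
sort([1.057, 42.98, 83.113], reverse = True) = [83.113, 42.98, 1.057]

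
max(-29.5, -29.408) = -29.408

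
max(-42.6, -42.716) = -42.6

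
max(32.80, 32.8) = 32.8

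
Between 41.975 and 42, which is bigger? 42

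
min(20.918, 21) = 20.918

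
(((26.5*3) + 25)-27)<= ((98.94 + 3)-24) True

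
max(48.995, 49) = 49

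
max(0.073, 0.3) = 0.3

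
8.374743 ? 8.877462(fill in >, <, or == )<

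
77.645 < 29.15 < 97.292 False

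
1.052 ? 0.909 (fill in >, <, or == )>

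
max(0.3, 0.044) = 0.3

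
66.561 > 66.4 True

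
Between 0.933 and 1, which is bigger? 1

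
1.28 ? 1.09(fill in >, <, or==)>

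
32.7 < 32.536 False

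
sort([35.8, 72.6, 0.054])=[0.054, 35.8, 72.6]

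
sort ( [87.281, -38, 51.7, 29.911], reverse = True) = [87.281, 51.7, 29.911, -38]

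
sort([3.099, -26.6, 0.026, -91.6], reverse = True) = [3.099, 0.026, -26.6, -91.6]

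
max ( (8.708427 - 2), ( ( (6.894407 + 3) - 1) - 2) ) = 6.894407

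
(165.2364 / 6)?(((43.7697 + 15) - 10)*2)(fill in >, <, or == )<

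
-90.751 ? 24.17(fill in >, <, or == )<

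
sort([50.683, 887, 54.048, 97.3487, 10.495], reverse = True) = [887, 97.3487, 54.048, 50.683, 10.495]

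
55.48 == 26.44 False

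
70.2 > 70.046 True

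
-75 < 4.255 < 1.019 False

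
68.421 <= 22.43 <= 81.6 False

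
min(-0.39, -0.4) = -0.4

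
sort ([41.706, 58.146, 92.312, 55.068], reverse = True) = [92.312, 58.146, 55.068, 41.706]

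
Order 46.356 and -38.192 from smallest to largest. -38.192, 46.356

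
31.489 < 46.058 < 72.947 True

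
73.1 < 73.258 True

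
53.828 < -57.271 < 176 False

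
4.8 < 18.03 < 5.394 False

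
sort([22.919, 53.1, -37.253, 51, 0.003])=[-37.253, 0.003, 22.919, 51, 53.1]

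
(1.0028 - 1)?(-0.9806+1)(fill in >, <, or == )<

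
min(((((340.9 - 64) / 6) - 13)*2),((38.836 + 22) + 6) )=66.3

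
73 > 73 False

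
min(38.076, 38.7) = 38.076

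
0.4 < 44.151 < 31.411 False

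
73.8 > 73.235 True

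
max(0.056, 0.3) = 0.3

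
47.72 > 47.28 True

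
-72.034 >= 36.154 False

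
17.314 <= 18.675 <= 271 True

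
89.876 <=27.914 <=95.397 False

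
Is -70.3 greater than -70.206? No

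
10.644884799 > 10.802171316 False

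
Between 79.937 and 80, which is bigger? 80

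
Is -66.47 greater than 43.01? No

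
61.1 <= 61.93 True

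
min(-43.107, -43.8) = -43.8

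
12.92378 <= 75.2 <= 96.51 True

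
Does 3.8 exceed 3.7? Yes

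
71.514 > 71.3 True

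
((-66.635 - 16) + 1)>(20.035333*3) False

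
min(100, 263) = 100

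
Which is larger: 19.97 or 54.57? 54.57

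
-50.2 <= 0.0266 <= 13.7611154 True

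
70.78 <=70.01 False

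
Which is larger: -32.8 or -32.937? -32.8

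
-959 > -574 False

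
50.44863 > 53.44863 False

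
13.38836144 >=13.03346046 True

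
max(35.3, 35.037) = 35.3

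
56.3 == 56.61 False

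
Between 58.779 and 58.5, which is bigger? 58.779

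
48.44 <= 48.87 True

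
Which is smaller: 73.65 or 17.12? 17.12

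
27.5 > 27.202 True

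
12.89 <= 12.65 False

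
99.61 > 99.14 True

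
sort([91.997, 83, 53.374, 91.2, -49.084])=[-49.084, 53.374, 83, 91.2, 91.997]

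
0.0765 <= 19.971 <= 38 True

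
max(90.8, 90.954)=90.954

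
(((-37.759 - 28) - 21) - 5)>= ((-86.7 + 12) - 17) False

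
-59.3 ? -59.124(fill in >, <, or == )<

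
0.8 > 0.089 True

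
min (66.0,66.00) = 66.0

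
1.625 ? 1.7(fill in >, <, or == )<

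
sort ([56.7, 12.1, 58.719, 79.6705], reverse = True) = [79.6705, 58.719, 56.7, 12.1]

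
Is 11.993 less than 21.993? Yes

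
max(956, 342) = 956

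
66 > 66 False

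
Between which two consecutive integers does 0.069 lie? 0 and 1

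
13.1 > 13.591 False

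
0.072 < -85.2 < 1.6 False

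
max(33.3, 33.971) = 33.971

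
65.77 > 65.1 True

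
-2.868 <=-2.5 True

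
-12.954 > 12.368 False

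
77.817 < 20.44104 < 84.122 False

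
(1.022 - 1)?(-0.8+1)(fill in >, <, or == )<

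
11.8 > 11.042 True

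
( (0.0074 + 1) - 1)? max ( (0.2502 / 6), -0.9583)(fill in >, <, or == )<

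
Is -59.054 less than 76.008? Yes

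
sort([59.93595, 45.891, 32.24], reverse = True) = [59.93595, 45.891, 32.24]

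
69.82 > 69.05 True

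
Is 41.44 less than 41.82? Yes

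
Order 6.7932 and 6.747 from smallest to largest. 6.747, 6.7932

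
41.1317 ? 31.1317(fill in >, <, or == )>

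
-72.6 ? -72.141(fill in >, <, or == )<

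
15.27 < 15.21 False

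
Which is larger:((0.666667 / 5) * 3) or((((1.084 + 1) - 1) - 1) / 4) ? ((0.666667 / 5) * 3)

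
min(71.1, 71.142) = 71.1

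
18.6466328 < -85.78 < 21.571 False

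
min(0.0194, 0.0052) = 0.0052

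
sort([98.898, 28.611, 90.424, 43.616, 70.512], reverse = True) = [98.898, 90.424, 70.512, 43.616, 28.611]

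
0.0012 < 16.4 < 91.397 True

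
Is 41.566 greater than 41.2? Yes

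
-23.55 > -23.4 False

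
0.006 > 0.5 False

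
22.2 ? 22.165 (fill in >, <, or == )>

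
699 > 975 False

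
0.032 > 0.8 False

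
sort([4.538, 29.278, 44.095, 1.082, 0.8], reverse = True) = [44.095, 29.278, 4.538, 1.082, 0.8]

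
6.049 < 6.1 True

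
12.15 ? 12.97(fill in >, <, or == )<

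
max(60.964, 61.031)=61.031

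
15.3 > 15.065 True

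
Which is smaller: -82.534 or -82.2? -82.534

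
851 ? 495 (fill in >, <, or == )>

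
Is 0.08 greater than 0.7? No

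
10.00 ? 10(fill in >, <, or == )==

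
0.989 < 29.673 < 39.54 True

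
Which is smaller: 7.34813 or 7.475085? 7.34813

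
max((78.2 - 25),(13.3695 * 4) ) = 53.478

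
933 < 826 False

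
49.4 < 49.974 True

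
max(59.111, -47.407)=59.111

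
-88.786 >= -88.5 False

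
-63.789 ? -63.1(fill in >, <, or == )<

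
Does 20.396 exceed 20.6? No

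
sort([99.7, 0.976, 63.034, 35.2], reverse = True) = [99.7, 63.034, 35.2, 0.976]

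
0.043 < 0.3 True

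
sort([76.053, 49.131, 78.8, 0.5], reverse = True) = [78.8, 76.053, 49.131, 0.5]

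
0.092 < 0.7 True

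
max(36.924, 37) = 37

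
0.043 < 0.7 True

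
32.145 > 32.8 False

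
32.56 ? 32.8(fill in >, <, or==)<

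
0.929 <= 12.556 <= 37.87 True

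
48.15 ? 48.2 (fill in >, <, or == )<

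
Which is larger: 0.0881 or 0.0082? 0.0881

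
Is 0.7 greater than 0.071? Yes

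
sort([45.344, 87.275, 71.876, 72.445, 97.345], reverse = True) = [97.345, 87.275, 72.445, 71.876, 45.344]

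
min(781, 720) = 720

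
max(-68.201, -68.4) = -68.201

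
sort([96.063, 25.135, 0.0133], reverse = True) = [96.063, 25.135, 0.0133]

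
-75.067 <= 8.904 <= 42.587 True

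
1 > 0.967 True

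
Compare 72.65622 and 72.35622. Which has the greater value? 72.65622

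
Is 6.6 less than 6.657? Yes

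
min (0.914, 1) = 0.914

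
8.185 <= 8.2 True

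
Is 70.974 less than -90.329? No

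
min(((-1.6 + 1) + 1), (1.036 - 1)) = 0.036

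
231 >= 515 False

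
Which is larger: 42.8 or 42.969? 42.969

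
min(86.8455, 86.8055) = 86.8055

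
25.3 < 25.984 True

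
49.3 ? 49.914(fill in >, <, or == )<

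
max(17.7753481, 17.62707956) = 17.7753481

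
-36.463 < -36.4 True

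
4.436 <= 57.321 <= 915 True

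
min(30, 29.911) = 29.911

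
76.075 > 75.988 True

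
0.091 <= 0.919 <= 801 True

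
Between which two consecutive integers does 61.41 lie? 61 and 62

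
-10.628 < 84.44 True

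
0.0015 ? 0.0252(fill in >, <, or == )<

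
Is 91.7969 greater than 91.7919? Yes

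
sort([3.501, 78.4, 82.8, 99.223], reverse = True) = [99.223, 82.8, 78.4, 3.501]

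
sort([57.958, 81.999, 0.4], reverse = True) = [81.999, 57.958, 0.4]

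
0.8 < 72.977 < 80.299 True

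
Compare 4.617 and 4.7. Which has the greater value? 4.7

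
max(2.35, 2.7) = 2.7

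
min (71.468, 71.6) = 71.468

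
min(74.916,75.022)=74.916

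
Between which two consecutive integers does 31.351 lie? 31 and 32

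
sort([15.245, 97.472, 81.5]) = [15.245, 81.5, 97.472]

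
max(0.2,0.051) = 0.2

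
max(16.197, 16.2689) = 16.2689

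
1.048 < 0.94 False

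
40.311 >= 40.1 True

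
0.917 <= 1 True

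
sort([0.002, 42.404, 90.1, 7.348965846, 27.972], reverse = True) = [90.1, 42.404, 27.972, 7.348965846, 0.002]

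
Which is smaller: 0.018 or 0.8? 0.018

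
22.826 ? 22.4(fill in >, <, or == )>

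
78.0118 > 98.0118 False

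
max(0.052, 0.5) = 0.5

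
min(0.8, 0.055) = 0.055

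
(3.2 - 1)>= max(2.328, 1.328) False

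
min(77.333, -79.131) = -79.131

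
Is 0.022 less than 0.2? Yes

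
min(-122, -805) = -805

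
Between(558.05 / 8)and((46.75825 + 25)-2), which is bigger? ((46.75825 + 25)-2)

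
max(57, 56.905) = 57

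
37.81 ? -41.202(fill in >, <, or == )>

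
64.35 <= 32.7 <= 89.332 False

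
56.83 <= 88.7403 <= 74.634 False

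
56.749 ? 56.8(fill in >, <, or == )<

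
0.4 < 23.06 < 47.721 True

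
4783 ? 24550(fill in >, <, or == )<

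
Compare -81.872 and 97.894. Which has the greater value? 97.894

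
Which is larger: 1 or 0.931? 1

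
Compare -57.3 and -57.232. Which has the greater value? -57.232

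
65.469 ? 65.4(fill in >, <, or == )>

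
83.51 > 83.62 False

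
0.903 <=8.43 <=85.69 True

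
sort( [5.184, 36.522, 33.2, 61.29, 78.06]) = [5.184, 33.2, 36.522, 61.29, 78.06]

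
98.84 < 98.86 True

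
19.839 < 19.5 False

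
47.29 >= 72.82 False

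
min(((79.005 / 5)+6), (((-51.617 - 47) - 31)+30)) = -99.617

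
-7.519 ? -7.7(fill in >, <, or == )>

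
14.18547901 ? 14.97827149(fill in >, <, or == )<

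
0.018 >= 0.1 False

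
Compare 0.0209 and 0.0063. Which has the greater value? 0.0209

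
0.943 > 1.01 False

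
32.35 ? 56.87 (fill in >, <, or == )<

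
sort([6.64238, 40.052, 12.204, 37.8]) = [6.64238, 12.204, 37.8, 40.052]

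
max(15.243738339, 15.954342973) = 15.954342973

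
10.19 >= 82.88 False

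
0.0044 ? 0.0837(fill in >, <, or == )<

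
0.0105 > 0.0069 True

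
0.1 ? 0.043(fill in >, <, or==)>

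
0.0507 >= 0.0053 True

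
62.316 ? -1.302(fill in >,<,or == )>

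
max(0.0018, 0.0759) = 0.0759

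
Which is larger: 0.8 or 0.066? 0.8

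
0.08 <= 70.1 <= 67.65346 False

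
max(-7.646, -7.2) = -7.2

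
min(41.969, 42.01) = 41.969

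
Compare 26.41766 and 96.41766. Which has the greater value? 96.41766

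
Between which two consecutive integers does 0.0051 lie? 0 and 1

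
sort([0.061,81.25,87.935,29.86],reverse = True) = [87.935,81.25,29.86,0.061]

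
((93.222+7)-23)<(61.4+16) True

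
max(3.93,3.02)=3.93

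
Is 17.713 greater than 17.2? Yes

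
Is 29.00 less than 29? No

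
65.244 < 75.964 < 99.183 True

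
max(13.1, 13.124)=13.124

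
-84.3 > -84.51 True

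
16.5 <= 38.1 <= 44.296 True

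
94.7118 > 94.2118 True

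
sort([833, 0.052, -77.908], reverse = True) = [833, 0.052, -77.908]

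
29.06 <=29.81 True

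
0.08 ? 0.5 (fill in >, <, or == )<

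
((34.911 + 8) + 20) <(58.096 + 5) True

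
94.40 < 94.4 False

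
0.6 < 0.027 False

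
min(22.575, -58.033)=-58.033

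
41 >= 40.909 True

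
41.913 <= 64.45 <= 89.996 True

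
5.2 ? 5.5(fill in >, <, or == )<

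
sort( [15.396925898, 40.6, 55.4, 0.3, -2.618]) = [-2.618, 0.3, 15.396925898, 40.6, 55.4]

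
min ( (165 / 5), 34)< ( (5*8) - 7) False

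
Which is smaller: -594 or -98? -594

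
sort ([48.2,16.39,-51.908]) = [-51.908,16.39,48.2]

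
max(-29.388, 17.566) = 17.566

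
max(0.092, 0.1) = 0.1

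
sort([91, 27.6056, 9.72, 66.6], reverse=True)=[91, 66.6, 27.6056, 9.72]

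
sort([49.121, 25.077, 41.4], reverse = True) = [49.121, 41.4, 25.077]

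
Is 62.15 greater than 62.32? No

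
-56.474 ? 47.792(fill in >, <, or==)<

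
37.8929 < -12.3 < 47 False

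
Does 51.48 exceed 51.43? Yes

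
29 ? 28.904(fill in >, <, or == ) >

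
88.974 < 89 True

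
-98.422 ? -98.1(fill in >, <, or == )<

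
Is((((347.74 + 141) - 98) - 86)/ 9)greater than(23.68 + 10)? Yes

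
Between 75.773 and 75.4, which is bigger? 75.773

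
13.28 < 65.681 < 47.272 False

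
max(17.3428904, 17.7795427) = 17.7795427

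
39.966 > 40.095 False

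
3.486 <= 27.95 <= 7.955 False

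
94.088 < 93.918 False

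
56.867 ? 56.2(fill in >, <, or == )>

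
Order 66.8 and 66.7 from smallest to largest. 66.7, 66.8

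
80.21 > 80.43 False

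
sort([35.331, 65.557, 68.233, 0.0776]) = [0.0776, 35.331, 65.557, 68.233]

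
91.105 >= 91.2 False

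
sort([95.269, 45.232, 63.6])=[45.232, 63.6, 95.269]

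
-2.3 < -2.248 True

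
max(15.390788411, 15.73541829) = 15.73541829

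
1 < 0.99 False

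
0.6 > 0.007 True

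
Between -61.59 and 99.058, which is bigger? 99.058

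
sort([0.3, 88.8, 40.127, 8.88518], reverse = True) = [88.8, 40.127, 8.88518, 0.3]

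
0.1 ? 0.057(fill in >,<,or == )>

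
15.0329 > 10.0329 True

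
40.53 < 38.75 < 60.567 False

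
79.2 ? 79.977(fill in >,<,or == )<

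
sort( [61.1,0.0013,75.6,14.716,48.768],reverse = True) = [75.6,61.1,48.768,14.716,0.0013]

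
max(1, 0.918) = 1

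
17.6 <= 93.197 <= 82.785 False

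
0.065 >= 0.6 False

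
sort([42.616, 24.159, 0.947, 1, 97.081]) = [0.947, 1, 24.159, 42.616, 97.081]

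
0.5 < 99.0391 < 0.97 False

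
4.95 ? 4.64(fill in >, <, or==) >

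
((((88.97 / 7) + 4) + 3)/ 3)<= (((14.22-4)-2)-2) False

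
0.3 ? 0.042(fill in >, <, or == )>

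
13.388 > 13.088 True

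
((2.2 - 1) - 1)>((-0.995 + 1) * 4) True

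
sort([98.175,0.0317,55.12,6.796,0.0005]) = [0.0005,0.0317,6.796,55.12,98.175]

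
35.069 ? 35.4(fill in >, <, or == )<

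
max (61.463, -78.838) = 61.463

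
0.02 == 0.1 False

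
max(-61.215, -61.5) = -61.215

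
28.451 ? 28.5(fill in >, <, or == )<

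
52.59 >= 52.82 False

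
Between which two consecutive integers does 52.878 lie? 52 and 53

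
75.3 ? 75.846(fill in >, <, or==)<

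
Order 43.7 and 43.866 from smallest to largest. 43.7, 43.866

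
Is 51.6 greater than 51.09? Yes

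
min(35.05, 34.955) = 34.955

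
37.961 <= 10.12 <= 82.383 False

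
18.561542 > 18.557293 True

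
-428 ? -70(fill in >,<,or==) <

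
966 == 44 False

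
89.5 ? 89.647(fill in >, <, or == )<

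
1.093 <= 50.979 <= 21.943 False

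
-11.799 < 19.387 True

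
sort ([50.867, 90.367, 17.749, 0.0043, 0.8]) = [0.0043, 0.8, 17.749, 50.867, 90.367]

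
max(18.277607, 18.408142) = 18.408142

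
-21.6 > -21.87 True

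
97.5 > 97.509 False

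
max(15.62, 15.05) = 15.62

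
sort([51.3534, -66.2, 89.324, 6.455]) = [-66.2, 6.455, 51.3534, 89.324]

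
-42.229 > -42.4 True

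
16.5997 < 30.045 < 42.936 True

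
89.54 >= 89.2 True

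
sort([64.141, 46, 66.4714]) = [46, 64.141, 66.4714]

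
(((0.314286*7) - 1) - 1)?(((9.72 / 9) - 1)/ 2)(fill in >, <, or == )>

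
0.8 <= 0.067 False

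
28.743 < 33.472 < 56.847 True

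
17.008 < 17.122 True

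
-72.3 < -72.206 True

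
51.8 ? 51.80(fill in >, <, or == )==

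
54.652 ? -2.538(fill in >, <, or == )>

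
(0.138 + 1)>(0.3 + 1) False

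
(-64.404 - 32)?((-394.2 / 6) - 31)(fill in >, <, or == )>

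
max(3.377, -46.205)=3.377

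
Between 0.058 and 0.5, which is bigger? 0.5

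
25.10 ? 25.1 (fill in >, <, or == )==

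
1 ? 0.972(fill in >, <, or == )>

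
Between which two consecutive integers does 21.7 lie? 21 and 22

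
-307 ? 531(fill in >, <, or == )<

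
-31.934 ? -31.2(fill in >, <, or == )<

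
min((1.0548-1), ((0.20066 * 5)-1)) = 0.0033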